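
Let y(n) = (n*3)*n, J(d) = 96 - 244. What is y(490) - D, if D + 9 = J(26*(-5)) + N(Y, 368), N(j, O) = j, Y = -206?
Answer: 720663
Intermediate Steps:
J(d) = -148
y(n) = 3*n² (y(n) = (3*n)*n = 3*n²)
D = -363 (D = -9 + (-148 - 206) = -9 - 354 = -363)
y(490) - D = 3*490² - 1*(-363) = 3*240100 + 363 = 720300 + 363 = 720663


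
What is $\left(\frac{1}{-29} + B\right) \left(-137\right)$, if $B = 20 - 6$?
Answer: $- \frac{55485}{29} \approx -1913.3$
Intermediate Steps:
$B = 14$ ($B = 20 - 6 = 14$)
$\left(\frac{1}{-29} + B\right) \left(-137\right) = \left(\frac{1}{-29} + 14\right) \left(-137\right) = \left(- \frac{1}{29} + 14\right) \left(-137\right) = \frac{405}{29} \left(-137\right) = - \frac{55485}{29}$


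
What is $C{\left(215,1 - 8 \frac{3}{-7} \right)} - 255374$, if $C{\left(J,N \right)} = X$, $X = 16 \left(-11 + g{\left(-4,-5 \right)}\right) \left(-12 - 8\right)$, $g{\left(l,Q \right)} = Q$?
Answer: $-250254$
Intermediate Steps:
$X = 5120$ ($X = 16 \left(-11 - 5\right) \left(-12 - 8\right) = 16 \left(\left(-16\right) \left(-20\right)\right) = 16 \cdot 320 = 5120$)
$C{\left(J,N \right)} = 5120$
$C{\left(215,1 - 8 \frac{3}{-7} \right)} - 255374 = 5120 - 255374 = -250254$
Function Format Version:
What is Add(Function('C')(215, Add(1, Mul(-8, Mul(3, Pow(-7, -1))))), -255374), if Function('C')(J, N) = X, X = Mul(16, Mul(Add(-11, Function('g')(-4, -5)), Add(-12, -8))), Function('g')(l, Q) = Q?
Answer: -250254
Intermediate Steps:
X = 5120 (X = Mul(16, Mul(Add(-11, -5), Add(-12, -8))) = Mul(16, Mul(-16, -20)) = Mul(16, 320) = 5120)
Function('C')(J, N) = 5120
Add(Function('C')(215, Add(1, Mul(-8, Mul(3, Pow(-7, -1))))), -255374) = Add(5120, -255374) = -250254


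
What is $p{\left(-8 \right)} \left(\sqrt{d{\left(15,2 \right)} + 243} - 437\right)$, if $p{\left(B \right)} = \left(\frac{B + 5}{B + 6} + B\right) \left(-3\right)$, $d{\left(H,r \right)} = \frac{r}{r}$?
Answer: $- \frac{17043}{2} + 39 \sqrt{61} \approx -8216.9$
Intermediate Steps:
$d{\left(H,r \right)} = 1$
$p{\left(B \right)} = - 3 B - \frac{3 \left(5 + B\right)}{6 + B}$ ($p{\left(B \right)} = \left(\frac{5 + B}{6 + B} + B\right) \left(-3\right) = \left(B + \frac{5 + B}{6 + B}\right) \left(-3\right) = - 3 B - \frac{3 \left(5 + B\right)}{6 + B}$)
$p{\left(-8 \right)} \left(\sqrt{d{\left(15,2 \right)} + 243} - 437\right) = \frac{3 \left(-5 - \left(-8\right)^{2} - -56\right)}{6 - 8} \left(\sqrt{1 + 243} - 437\right) = \frac{3 \left(-5 - 64 + 56\right)}{-2} \left(\sqrt{244} - 437\right) = 3 \left(- \frac{1}{2}\right) \left(-5 - 64 + 56\right) \left(2 \sqrt{61} - 437\right) = 3 \left(- \frac{1}{2}\right) \left(-13\right) \left(-437 + 2 \sqrt{61}\right) = \frac{39 \left(-437 + 2 \sqrt{61}\right)}{2} = - \frac{17043}{2} + 39 \sqrt{61}$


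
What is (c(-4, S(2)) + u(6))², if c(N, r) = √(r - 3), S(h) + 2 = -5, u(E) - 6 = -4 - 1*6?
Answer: (4 - I*√10)² ≈ 6.0 - 25.298*I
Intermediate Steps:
u(E) = -4 (u(E) = 6 + (-4 - 1*6) = 6 + (-4 - 6) = 6 - 10 = -4)
S(h) = -7 (S(h) = -2 - 5 = -7)
c(N, r) = √(-3 + r)
(c(-4, S(2)) + u(6))² = (√(-3 - 7) - 4)² = (√(-10) - 4)² = (I*√10 - 4)² = (-4 + I*√10)²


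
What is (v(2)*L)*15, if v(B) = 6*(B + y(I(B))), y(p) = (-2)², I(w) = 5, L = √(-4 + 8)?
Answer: 1080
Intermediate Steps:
L = 2 (L = √4 = 2)
y(p) = 4
v(B) = 24 + 6*B (v(B) = 6*(B + 4) = 6*(4 + B) = 24 + 6*B)
(v(2)*L)*15 = ((24 + 6*2)*2)*15 = ((24 + 12)*2)*15 = (36*2)*15 = 72*15 = 1080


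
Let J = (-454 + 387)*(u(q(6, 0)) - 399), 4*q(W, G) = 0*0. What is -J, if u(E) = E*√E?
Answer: -26733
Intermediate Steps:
q(W, G) = 0 (q(W, G) = (0*0)/4 = (¼)*0 = 0)
u(E) = E^(3/2)
J = 26733 (J = (-454 + 387)*(0^(3/2) - 399) = -67*(0 - 399) = -67*(-399) = 26733)
-J = -1*26733 = -26733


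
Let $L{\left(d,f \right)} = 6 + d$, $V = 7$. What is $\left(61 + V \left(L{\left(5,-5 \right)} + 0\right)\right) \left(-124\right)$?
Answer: $-17112$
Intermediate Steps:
$\left(61 + V \left(L{\left(5,-5 \right)} + 0\right)\right) \left(-124\right) = \left(61 + 7 \left(\left(6 + 5\right) + 0\right)\right) \left(-124\right) = \left(61 + 7 \left(11 + 0\right)\right) \left(-124\right) = \left(61 + 7 \cdot 11\right) \left(-124\right) = \left(61 + 77\right) \left(-124\right) = 138 \left(-124\right) = -17112$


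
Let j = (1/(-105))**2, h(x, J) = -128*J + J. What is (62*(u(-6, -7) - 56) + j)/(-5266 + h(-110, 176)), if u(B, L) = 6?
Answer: 34177499/304488450 ≈ 0.11225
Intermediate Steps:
h(x, J) = -127*J
j = 1/11025 (j = (-1/105)**2 = 1/11025 ≈ 9.0703e-5)
(62*(u(-6, -7) - 56) + j)/(-5266 + h(-110, 176)) = (62*(6 - 56) + 1/11025)/(-5266 - 127*176) = (62*(-50) + 1/11025)/(-5266 - 22352) = (-3100 + 1/11025)/(-27618) = -34177499/11025*(-1/27618) = 34177499/304488450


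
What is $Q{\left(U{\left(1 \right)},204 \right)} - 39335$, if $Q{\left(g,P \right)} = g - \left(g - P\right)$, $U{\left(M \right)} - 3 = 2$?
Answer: $-39131$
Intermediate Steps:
$U{\left(M \right)} = 5$ ($U{\left(M \right)} = 3 + 2 = 5$)
$Q{\left(g,P \right)} = P$ ($Q{\left(g,P \right)} = g + \left(P - g\right) = P$)
$Q{\left(U{\left(1 \right)},204 \right)} - 39335 = 204 - 39335 = -39131$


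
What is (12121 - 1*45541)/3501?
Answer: -11140/1167 ≈ -9.5458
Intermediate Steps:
(12121 - 1*45541)/3501 = (12121 - 45541)*(1/3501) = -33420*1/3501 = -11140/1167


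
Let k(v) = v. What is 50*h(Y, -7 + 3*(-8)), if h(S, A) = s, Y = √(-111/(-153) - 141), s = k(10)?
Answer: 500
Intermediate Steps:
s = 10
Y = 7*I*√7446/51 (Y = √(-111*(-1/153) - 141) = √(37/51 - 141) = √(-7154/51) = 7*I*√7446/51 ≈ 11.844*I)
h(S, A) = 10
50*h(Y, -7 + 3*(-8)) = 50*10 = 500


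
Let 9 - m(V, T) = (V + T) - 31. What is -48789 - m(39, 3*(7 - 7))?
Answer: -48790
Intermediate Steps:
m(V, T) = 40 - T - V (m(V, T) = 9 - ((V + T) - 31) = 9 - ((T + V) - 31) = 9 - (-31 + T + V) = 9 + (31 - T - V) = 40 - T - V)
-48789 - m(39, 3*(7 - 7)) = -48789 - (40 - 3*(7 - 7) - 1*39) = -48789 - (40 - 3*0 - 39) = -48789 - (40 - 1*0 - 39) = -48789 - (40 + 0 - 39) = -48789 - 1*1 = -48789 - 1 = -48790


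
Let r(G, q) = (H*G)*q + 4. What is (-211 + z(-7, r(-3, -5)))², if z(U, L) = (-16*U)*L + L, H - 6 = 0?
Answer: 108388921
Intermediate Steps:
H = 6 (H = 6 + 0 = 6)
r(G, q) = 4 + 6*G*q (r(G, q) = (6*G)*q + 4 = 6*G*q + 4 = 4 + 6*G*q)
z(U, L) = L - 16*L*U (z(U, L) = -16*L*U + L = L - 16*L*U)
(-211 + z(-7, r(-3, -5)))² = (-211 + (4 + 6*(-3)*(-5))*(1 - 16*(-7)))² = (-211 + (4 + 90)*(1 + 112))² = (-211 + 94*113)² = (-211 + 10622)² = 10411² = 108388921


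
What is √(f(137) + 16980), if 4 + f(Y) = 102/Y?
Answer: √318636518/137 ≈ 130.29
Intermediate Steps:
f(Y) = -4 + 102/Y
√(f(137) + 16980) = √((-4 + 102/137) + 16980) = √(-446/137 + 16980) = √(2325814/137) = √318636518/137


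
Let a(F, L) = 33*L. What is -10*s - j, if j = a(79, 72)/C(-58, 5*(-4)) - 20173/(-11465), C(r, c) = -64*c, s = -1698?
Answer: 6228295843/366880 ≈ 16976.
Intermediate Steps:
j = 1326557/366880 (j = (33*72)/((-320*(-4))) - 20173/(-11465) = 2376/((-64*(-20))) - 20173*(-1/11465) = 2376/1280 + 20173/11465 = 2376*(1/1280) + 20173/11465 = 297/160 + 20173/11465 = 1326557/366880 ≈ 3.6158)
-10*s - j = -10*(-1698) - 1*1326557/366880 = 16980 - 1326557/366880 = 6228295843/366880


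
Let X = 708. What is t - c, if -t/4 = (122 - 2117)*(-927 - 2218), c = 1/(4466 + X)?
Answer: -129852395401/5174 ≈ -2.5097e+7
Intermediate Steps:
c = 1/5174 (c = 1/(4466 + 708) = 1/5174 ≈ 0.00019327)
t = -25097100 (t = -4*(122 - 2117)*(-927 - 2218) = -(-7980)*(-3145) = -4*6274275 = -25097100)
t - c = -25097100 - 1*1/5174 = -25097100 - 1/5174 = -129852395401/5174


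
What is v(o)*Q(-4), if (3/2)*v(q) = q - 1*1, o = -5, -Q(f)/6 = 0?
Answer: 0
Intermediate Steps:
Q(f) = 0 (Q(f) = -6*0 = 0)
v(q) = -⅔ + 2*q/3 (v(q) = 2*(q - 1*1)/3 = 2*(q - 1)/3 = 2*(-1 + q)/3 = -⅔ + 2*q/3)
v(o)*Q(-4) = (-⅔ + (⅔)*(-5))*0 = (-⅔ - 10/3)*0 = -4*0 = 0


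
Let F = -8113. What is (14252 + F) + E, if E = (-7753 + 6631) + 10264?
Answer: 15281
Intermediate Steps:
E = 9142 (E = -1122 + 10264 = 9142)
(14252 + F) + E = (14252 - 8113) + 9142 = 6139 + 9142 = 15281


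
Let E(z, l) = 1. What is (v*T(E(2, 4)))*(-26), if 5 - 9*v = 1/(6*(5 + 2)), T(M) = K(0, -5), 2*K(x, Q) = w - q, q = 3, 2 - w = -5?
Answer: -5434/189 ≈ -28.751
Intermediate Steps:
w = 7 (w = 2 - 1*(-5) = 2 + 5 = 7)
K(x, Q) = 2 (K(x, Q) = (7 - 1*3)/2 = (7 - 3)/2 = (½)*4 = 2)
T(M) = 2
v = 209/378 (v = 5/9 - 1/(6*(5 + 2))/9 = 5/9 - 1/(9*(6*7)) = 5/9 - ⅑/42 = 5/9 - ⅑*1/42 = 5/9 - 1/378 = 209/378 ≈ 0.55291)
(v*T(E(2, 4)))*(-26) = ((209/378)*2)*(-26) = (209/189)*(-26) = -5434/189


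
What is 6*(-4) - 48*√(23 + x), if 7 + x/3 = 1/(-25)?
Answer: -24 - 48*√47/5 ≈ -89.814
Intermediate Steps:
x = -528/25 (x = -21 + 3/(-25) = -21 + 3*(-1/25) = -21 - 3/25 = -528/25 ≈ -21.120)
6*(-4) - 48*√(23 + x) = 6*(-4) - 48*√(23 - 528/25) = -24 - 48*√47/5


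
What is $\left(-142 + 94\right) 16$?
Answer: $-768$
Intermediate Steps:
$\left(-142 + 94\right) 16 = \left(-48\right) 16 = -768$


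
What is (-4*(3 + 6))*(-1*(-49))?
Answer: -1764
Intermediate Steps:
(-4*(3 + 6))*(-1*(-49)) = -4*9*49 = -36*49 = -1764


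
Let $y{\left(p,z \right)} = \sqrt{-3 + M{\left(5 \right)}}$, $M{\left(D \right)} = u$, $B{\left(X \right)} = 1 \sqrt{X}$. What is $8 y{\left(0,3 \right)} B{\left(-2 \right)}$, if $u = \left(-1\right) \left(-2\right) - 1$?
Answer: $-16$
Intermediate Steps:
$B{\left(X \right)} = \sqrt{X}$
$u = 1$ ($u = 2 - 1 = 1$)
$M{\left(D \right)} = 1$
$y{\left(p,z \right)} = i \sqrt{2}$ ($y{\left(p,z \right)} = \sqrt{-3 + 1} = \sqrt{-2} = i \sqrt{2}$)
$8 y{\left(0,3 \right)} B{\left(-2 \right)} = 8 i \sqrt{2} \sqrt{-2} = 8 i \sqrt{2} i \sqrt{2} = -16$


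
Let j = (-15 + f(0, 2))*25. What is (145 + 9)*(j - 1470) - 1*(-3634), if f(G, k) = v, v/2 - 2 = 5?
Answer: -226596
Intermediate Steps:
v = 14 (v = 4 + 2*5 = 4 + 10 = 14)
f(G, k) = 14
j = -25 (j = (-15 + 14)*25 = -1*25 = -25)
(145 + 9)*(j - 1470) - 1*(-3634) = (145 + 9)*(-25 - 1470) - 1*(-3634) = 154*(-1495) + 3634 = -230230 + 3634 = -226596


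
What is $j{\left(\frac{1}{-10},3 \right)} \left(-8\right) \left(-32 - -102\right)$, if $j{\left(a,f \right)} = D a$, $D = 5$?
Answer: $280$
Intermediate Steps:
$j{\left(a,f \right)} = 5 a$
$j{\left(\frac{1}{-10},3 \right)} \left(-8\right) \left(-32 - -102\right) = \frac{5}{-10} \left(-8\right) \left(-32 - -102\right) = 5 \left(- \frac{1}{10}\right) \left(-8\right) \left(-32 + 102\right) = \left(- \frac{1}{2}\right) \left(-8\right) 70 = 4 \cdot 70 = 280$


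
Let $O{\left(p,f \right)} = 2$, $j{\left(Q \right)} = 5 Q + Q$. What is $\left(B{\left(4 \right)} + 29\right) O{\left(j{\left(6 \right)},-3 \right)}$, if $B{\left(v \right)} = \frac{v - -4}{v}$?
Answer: $62$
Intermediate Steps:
$B{\left(v \right)} = \frac{4 + v}{v}$ ($B{\left(v \right)} = \frac{v + 4}{v} = \frac{4 + v}{v}$)
$j{\left(Q \right)} = 6 Q$
$\left(B{\left(4 \right)} + 29\right) O{\left(j{\left(6 \right)},-3 \right)} = \left(\frac{4 + 4}{4} + 29\right) 2 = \left(\frac{1}{4} \cdot 8 + 29\right) 2 = \left(2 + 29\right) 2 = 31 \cdot 2 = 62$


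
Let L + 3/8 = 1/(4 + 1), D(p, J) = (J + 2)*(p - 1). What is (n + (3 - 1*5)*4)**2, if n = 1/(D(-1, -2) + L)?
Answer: 9216/49 ≈ 188.08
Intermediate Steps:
D(p, J) = (-1 + p)*(2 + J) (D(p, J) = (2 + J)*(-1 + p) = (-1 + p)*(2 + J))
L = -7/40 (L = -3/8 + 1/(4 + 1) = -3/8 + 1/5 = -7/40 ≈ -0.17500)
n = -40/7 (n = 1/((-2 - 1*(-2) + 2*(-1) - 2*(-1)) - 7/40) = 1/((-2 + 2 - 2 + 2) - 7/40) = 1/(0 - 7/40) = 1/(-7/40) = -40/7 ≈ -5.7143)
(n + (3 - 1*5)*4)**2 = (-40/7 + (3 - 1*5)*4)**2 = (-40/7 + (3 - 5)*4)**2 = (-40/7 - 2*4)**2 = (-40/7 - 8)**2 = (-96/7)**2 = 9216/49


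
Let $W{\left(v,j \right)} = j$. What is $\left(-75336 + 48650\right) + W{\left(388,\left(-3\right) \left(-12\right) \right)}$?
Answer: $-26650$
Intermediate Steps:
$\left(-75336 + 48650\right) + W{\left(388,\left(-3\right) \left(-12\right) \right)} = \left(-75336 + 48650\right) - -36 = -26686 + 36 = -26650$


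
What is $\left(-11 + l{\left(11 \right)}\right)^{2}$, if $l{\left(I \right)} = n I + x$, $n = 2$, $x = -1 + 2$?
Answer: $144$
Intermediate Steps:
$x = 1$
$l{\left(I \right)} = 1 + 2 I$ ($l{\left(I \right)} = 2 I + 1 = 1 + 2 I$)
$\left(-11 + l{\left(11 \right)}\right)^{2} = \left(-11 + \left(1 + 2 \cdot 11\right)\right)^{2} = \left(-11 + \left(1 + 22\right)\right)^{2} = \left(-11 + 23\right)^{2} = 12^{2} = 144$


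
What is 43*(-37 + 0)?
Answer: -1591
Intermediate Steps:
43*(-37 + 0) = 43*(-37) = -1591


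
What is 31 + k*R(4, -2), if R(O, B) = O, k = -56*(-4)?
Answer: 927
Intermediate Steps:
k = 224
31 + k*R(4, -2) = 31 + 224*4 = 31 + 896 = 927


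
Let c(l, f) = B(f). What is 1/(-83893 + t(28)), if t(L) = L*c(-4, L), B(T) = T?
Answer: -1/83109 ≈ -1.2032e-5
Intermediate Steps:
c(l, f) = f
t(L) = L**2 (t(L) = L*L = L**2)
1/(-83893 + t(28)) = 1/(-83893 + 28**2) = 1/(-83893 + 784) = 1/(-83109) = -1/83109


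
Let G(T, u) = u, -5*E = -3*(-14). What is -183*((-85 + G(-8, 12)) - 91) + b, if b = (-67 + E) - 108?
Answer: 149143/5 ≈ 29829.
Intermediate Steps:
E = -42/5 (E = -(-3)*(-14)/5 = -⅕*42 = -42/5 ≈ -8.4000)
b = -917/5 (b = (-67 - 42/5) - 108 = -377/5 - 108 = -917/5 ≈ -183.40)
-183*((-85 + G(-8, 12)) - 91) + b = -183*((-85 + 12) - 91) - 917/5 = -183*(-73 - 91) - 917/5 = -183*(-164) - 917/5 = 30012 - 917/5 = 149143/5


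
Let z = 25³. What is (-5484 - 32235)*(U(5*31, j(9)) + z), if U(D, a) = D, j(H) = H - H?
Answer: -595205820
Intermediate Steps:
j(H) = 0
z = 15625
(-5484 - 32235)*(U(5*31, j(9)) + z) = (-5484 - 32235)*(5*31 + 15625) = -37719*(155 + 15625) = -37719*15780 = -595205820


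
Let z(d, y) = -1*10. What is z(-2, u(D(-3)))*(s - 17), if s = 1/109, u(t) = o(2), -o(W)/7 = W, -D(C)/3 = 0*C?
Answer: 18520/109 ≈ 169.91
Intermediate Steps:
D(C) = 0 (D(C) = -0*C = -3*0 = 0)
o(W) = -7*W
u(t) = -14 (u(t) = -7*2 = -14)
s = 1/109 ≈ 0.0091743
z(d, y) = -10
z(-2, u(D(-3)))*(s - 17) = -10*(1/109 - 17) = -10*(-1852/109) = 18520/109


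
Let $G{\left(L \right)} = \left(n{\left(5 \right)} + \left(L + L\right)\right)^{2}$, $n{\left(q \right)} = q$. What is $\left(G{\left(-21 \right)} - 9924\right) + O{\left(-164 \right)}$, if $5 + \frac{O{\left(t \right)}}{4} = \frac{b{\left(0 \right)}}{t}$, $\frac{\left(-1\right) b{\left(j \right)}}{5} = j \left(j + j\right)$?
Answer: $-8575$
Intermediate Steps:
$b{\left(j \right)} = - 10 j^{2}$ ($b{\left(j \right)} = - 5 j \left(j + j\right) = - 5 j 2 j = - 5 \cdot 2 j^{2} = - 10 j^{2}$)
$G{\left(L \right)} = \left(5 + 2 L\right)^{2}$ ($G{\left(L \right)} = \left(5 + \left(L + L\right)\right)^{2} = \left(5 + 2 L\right)^{2}$)
$O{\left(t \right)} = -20$ ($O{\left(t \right)} = -20 + 4 \frac{\left(-10\right) 0^{2}}{t} = -20 + 4 \frac{\left(-10\right) 0}{t} = -20 + 4 \frac{0}{t} = -20 + 4 \cdot 0 = -20 + 0 = -20$)
$\left(G{\left(-21 \right)} - 9924\right) + O{\left(-164 \right)} = \left(\left(5 + 2 \left(-21\right)\right)^{2} - 9924\right) - 20 = \left(\left(5 - 42\right)^{2} - 9924\right) - 20 = \left(\left(-37\right)^{2} - 9924\right) - 20 = \left(1369 - 9924\right) - 20 = -8555 - 20 = -8575$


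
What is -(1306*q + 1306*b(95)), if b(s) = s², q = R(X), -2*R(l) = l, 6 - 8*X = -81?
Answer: -94236389/8 ≈ -1.1780e+7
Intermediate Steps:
X = 87/8 (X = ¾ - ⅛*(-81) = ¾ + 81/8 = 87/8 ≈ 10.875)
R(l) = -l/2
q = -87/16 (q = -½*87/8 = -87/16 ≈ -5.4375)
-(1306*q + 1306*b(95)) = -1306/(1/(95² - 87/16)) = -1306/(1/(9025 - 87/16)) = -1306/(1/(144313/16)) = -1306/16/144313 = -1306*144313/16 = -94236389/8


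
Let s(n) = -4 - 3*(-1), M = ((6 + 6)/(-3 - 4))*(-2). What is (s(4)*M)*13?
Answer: -312/7 ≈ -44.571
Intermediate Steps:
M = 24/7 (M = (12/(-7))*(-2) = (12*(-⅐))*(-2) = -12/7*(-2) = 24/7 ≈ 3.4286)
s(n) = -1 (s(n) = -4 + 3 = -1)
(s(4)*M)*13 = -1*24/7*13 = -24/7*13 = -312/7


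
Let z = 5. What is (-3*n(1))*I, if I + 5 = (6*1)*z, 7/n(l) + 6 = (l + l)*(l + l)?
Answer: 525/2 ≈ 262.50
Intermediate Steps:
n(l) = 7/(-6 + 4*l²) (n(l) = 7/(-6 + (l + l)*(l + l)) = 7/(-6 + (2*l)*(2*l)) = 7/(-6 + 4*l²))
I = 25 (I = -5 + (6*1)*5 = -5 + 6*5 = -5 + 30 = 25)
(-3*n(1))*I = -21/(2*(-3 + 2*1²))*25 = -21/(2*(-3 + 2*1))*25 = -21/(2*(-3 + 2))*25 = -21/(2*(-1))*25 = -21*(-1)/2*25 = -3*(-7/2)*25 = (21/2)*25 = 525/2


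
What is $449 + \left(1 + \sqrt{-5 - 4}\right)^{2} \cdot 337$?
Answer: $-2247 + 2022 i \approx -2247.0 + 2022.0 i$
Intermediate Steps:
$449 + \left(1 + \sqrt{-5 - 4}\right)^{2} \cdot 337 = 449 + \left(1 + \sqrt{-9}\right)^{2} \cdot 337 = 449 + \left(1 + 3 i\right)^{2} \cdot 337 = 449 + 337 \left(1 + 3 i\right)^{2}$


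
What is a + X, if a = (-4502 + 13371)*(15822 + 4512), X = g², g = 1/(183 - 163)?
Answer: 72136898401/400 ≈ 1.8034e+8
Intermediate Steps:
g = 1/20 ≈ 0.050000
X = 1/400 (X = (1/20)² = 1/400 ≈ 0.0025000)
a = 180342246 (a = 8869*20334 = 180342246)
a + X = 180342246 + 1/400 = 72136898401/400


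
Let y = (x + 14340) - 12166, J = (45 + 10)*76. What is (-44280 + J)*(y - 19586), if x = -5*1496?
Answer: 998169200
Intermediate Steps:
x = -7480
J = 4180 (J = 55*76 = 4180)
y = -5306 (y = (-7480 + 14340) - 12166 = 6860 - 12166 = -5306)
(-44280 + J)*(y - 19586) = (-44280 + 4180)*(-5306 - 19586) = -40100*(-24892) = 998169200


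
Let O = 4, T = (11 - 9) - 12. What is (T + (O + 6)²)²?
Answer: 8100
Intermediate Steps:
T = -10 (T = 2 - 12 = -10)
(T + (O + 6)²)² = (-10 + (4 + 6)²)² = (-10 + 10²)² = (-10 + 100)² = 90² = 8100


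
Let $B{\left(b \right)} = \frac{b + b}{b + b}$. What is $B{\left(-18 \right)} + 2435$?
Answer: $2436$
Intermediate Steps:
$B{\left(b \right)} = 1$ ($B{\left(b \right)} = \frac{2 b}{2 b} = 2 b \frac{1}{2 b} = 1$)
$B{\left(-18 \right)} + 2435 = 1 + 2435 = 2436$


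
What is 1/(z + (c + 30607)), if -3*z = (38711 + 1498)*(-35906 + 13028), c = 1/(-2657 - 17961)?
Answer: 20618/6322807444537 ≈ 3.2609e-9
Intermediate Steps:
c = -1/20618 (c = 1/(-20618) = -1/20618 ≈ -4.8501e-5)
z = 306633834 (z = -(38711 + 1498)*(-35906 + 13028)/3 = -13403*(-22878) = -⅓*(-919901502) = 306633834)
1/(z + (c + 30607)) = 1/(306633834 + (-1/20618 + 30607)) = 1/(306633834 + 631055125/20618) = 1/(6322807444537/20618) = 20618/6322807444537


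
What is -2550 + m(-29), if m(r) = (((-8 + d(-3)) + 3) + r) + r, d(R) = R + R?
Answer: -2619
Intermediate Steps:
d(R) = 2*R
m(r) = -11 + 2*r (m(r) = (((-8 + 2*(-3)) + 3) + r) + r = (((-8 - 6) + 3) + r) + r = ((-14 + 3) + r) + r = (-11 + r) + r = -11 + 2*r)
-2550 + m(-29) = -2550 + (-11 + 2*(-29)) = -2550 + (-11 - 58) = -2550 - 69 = -2619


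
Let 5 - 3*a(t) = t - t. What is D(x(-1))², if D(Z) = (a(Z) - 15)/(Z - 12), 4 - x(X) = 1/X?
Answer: 1600/441 ≈ 3.6281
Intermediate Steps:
x(X) = 4 - 1/X
a(t) = 5/3 (a(t) = 5/3 - (t - t)/3 = 5/3 - ⅓*0 = 5/3 + 0 = 5/3)
D(Z) = -40/(3*(-12 + Z)) (D(Z) = (5/3 - 15)/(Z - 12) = -40/(3*(-12 + Z)))
D(x(-1))² = (-40/(-36 + 3*(4 - 1/(-1))))² = (-40/(-36 + 3*(4 - 1*(-1))))² = (-40/(-36 + 3*(4 + 1)))² = (-40/(-36 + 3*5))² = (-40/(-36 + 15))² = (-40/(-21))² = (-40*(-1/21))² = (40/21)² = 1600/441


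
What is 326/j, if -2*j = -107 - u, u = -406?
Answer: -652/299 ≈ -2.1806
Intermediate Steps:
j = -299/2 (j = -(-107 - 1*(-406))/2 = -(-107 + 406)/2 = -½*299 = -299/2 ≈ -149.50)
326/j = 326/(-299/2) = 326*(-2/299) = -652/299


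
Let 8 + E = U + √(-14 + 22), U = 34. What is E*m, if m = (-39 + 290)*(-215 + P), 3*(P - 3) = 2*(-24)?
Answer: -1487928 - 114456*√2 ≈ -1.6498e+6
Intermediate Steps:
P = -13 (P = 3 + (2*(-24))/3 = 3 + (⅓)*(-48) = 3 - 16 = -13)
m = -57228 (m = (-39 + 290)*(-215 - 13) = 251*(-228) = -57228)
E = 26 + 2*√2 (E = -8 + (34 + √(-14 + 22)) = -8 + (34 + √8) = -8 + (34 + 2*√2) = 26 + 2*√2 ≈ 28.828)
E*m = (26 + 2*√2)*(-57228) = -1487928 - 114456*√2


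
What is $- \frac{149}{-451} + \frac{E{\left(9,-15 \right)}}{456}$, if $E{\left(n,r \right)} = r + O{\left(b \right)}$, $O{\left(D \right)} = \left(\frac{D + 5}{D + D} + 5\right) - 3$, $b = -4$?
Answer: $\frac{165399}{548416} \approx 0.30159$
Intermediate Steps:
$O{\left(D \right)} = 2 + \frac{5 + D}{2 D}$ ($O{\left(D \right)} = \left(\frac{5 + D}{2 D} + 5\right) - 3 = \left(5 + \frac{5 + D}{2 D}\right) - 3 = 2 + \frac{5 + D}{2 D}$)
$E{\left(n,r \right)} = \frac{15}{8} + r$ ($E{\left(n,r \right)} = r + \frac{5 \left(1 - 4\right)}{2 \left(-4\right)} = r + \frac{5}{2} \left(- \frac{1}{4}\right) \left(-3\right) = r + \frac{15}{8} = \frac{15}{8} + r$)
$- \frac{149}{-451} + \frac{E{\left(9,-15 \right)}}{456} = - \frac{149}{-451} + \frac{\frac{15}{8} - 15}{456} = \left(-149\right) \left(- \frac{1}{451}\right) - \frac{35}{1216} = \frac{149}{451} - \frac{35}{1216} = \frac{165399}{548416}$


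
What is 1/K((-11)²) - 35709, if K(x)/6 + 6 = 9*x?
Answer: -232037081/6498 ≈ -35709.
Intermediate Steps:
K(x) = -36 + 54*x (K(x) = -36 + 6*(9*x) = -36 + 54*x)
1/K((-11)²) - 35709 = 1/(-36 + 54*(-11)²) - 35709 = 1/(-36 + 54*121) - 35709 = 1/(-36 + 6534) - 35709 = 1/6498 - 35709 = -232037081/6498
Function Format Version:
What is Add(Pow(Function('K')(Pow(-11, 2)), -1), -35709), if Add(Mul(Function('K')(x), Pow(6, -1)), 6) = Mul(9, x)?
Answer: Rational(-232037081, 6498) ≈ -35709.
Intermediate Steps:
Function('K')(x) = Add(-36, Mul(54, x)) (Function('K')(x) = Add(-36, Mul(6, Mul(9, x))) = Add(-36, Mul(54, x)))
Add(Pow(Function('K')(Pow(-11, 2)), -1), -35709) = Add(Pow(Add(-36, Mul(54, Pow(-11, 2))), -1), -35709) = Add(Pow(Add(-36, Mul(54, 121)), -1), -35709) = Add(Pow(Add(-36, 6534), -1), -35709) = Add(Pow(6498, -1), -35709) = Add(Rational(1, 6498), -35709) = Rational(-232037081, 6498)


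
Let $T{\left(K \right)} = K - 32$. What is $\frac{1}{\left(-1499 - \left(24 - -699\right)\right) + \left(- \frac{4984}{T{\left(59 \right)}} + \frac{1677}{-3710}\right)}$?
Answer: $- \frac{100170}{241113659} \approx -0.00041545$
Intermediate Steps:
$T{\left(K \right)} = -32 + K$ ($T{\left(K \right)} = K - 32 = -32 + K$)
$\frac{1}{\left(-1499 - \left(24 - -699\right)\right) + \left(- \frac{4984}{T{\left(59 \right)}} + \frac{1677}{-3710}\right)} = \frac{1}{\left(-1499 - \left(24 - -699\right)\right) + \left(- \frac{4984}{-32 + 59} + \frac{1677}{-3710}\right)} = \frac{1}{\left(-1499 - \left(24 + 699\right)\right) + \left(- \frac{4984}{27} + 1677 \left(- \frac{1}{3710}\right)\right)} = \frac{1}{\left(-1499 - 723\right) - \frac{18535919}{100170}} = \frac{1}{-2222 - \frac{18535919}{100170}} = \frac{1}{- \frac{241113659}{100170}} = - \frac{100170}{241113659}$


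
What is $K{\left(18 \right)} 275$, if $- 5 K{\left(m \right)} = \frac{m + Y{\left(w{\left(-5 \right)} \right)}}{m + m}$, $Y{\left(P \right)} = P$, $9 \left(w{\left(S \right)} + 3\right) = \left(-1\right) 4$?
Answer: $- \frac{7205}{324} \approx -22.238$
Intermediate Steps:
$w{\left(S \right)} = - \frac{31}{9}$ ($w{\left(S \right)} = -3 + \frac{\left(-1\right) 4}{9} = -3 + \frac{1}{9} \left(-4\right) = -3 - \frac{4}{9} = - \frac{31}{9}$)
$K{\left(m \right)} = - \frac{- \frac{31}{9} + m}{10 m}$ ($K{\left(m \right)} = - \frac{\left(m - \frac{31}{9}\right) \frac{1}{m + m}}{5} = - \frac{\left(- \frac{31}{9} + m\right) \frac{1}{2 m}}{5} = - \frac{\frac{1}{2} \frac{1}{m} \left(- \frac{31}{9} + m\right)}{5} = - \frac{- \frac{31}{9} + m}{10 m}$)
$K{\left(18 \right)} 275 = \frac{31 - 162}{90 \cdot 18} \cdot 275 = \frac{1}{90} \cdot \frac{1}{18} \left(31 - 162\right) 275 = \frac{1}{90} \cdot \frac{1}{18} \left(-131\right) 275 = \left(- \frac{131}{1620}\right) 275 = - \frac{7205}{324}$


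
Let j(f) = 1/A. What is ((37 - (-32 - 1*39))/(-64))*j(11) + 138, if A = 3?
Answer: 2199/16 ≈ 137.44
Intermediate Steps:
j(f) = 1/3
((37 - (-32 - 1*39))/(-64))*j(11) + 138 = ((37 - (-32 - 1*39))/(-64))*(1/3) + 138 = ((37 - (-32 - 39))*(-1/64))*(1/3) + 138 = ((37 - 1*(-71))*(-1/64))*(1/3) + 138 = ((37 + 71)*(-1/64))*(1/3) + 138 = (108*(-1/64))*(1/3) + 138 = -27/16*1/3 + 138 = -9/16 + 138 = 2199/16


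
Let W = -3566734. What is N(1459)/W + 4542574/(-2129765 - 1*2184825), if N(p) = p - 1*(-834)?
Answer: -8106023244093/7694497424530 ≈ -1.0535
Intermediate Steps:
N(p) = 834 + p (N(p) = p + 834 = 834 + p)
N(1459)/W + 4542574/(-2129765 - 1*2184825) = (834 + 1459)/(-3566734) + 4542574/(-2129765 - 1*2184825) = 2293*(-1/3566734) + 4542574/(-2129765 - 2184825) = -2293/3566734 + 4542574/(-4314590) = -2293/3566734 + 4542574*(-1/4314590) = -2293/3566734 - 2271287/2157295 = -8106023244093/7694497424530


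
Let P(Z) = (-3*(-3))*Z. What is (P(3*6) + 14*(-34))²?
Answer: 98596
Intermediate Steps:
P(Z) = 9*Z
(P(3*6) + 14*(-34))² = (9*(3*6) + 14*(-34))² = (9*18 - 476)² = (162 - 476)² = (-314)² = 98596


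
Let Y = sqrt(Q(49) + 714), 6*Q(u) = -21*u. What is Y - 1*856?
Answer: -856 + sqrt(2170)/2 ≈ -832.71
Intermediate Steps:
Q(u) = -7*u/2 (Q(u) = (-21*u)/6 = -7*u/2)
Y = sqrt(2170)/2 (Y = sqrt(-7/2*49 + 714) = sqrt(-343/2 + 714) = sqrt(1085/2) = sqrt(2170)/2 ≈ 23.292)
Y - 1*856 = sqrt(2170)/2 - 1*856 = sqrt(2170)/2 - 856 = -856 + sqrt(2170)/2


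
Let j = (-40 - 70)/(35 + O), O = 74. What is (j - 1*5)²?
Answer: 429025/11881 ≈ 36.110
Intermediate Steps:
j = -110/109 (j = (-40 - 70)/(35 + 74) = -110/109 ≈ -1.0092)
(j - 1*5)² = (-110/109 - 1*5)² = (-110/109 - 5)² = (-655/109)² = 429025/11881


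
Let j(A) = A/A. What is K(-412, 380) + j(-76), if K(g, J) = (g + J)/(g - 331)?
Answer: 775/743 ≈ 1.0431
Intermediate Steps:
j(A) = 1
K(g, J) = (J + g)/(-331 + g)
K(-412, 380) + j(-76) = (380 - 412)/(-331 - 412) + 1 = -32/(-743) + 1 = -1/743*(-32) + 1 = 32/743 + 1 = 775/743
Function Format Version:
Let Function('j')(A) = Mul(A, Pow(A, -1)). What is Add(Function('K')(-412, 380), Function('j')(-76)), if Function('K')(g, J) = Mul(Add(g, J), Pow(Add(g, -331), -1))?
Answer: Rational(775, 743) ≈ 1.0431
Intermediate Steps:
Function('j')(A) = 1
Function('K')(g, J) = Mul(Pow(Add(-331, g), -1), Add(J, g)) (Function('K')(g, J) = Mul(Add(J, g), Pow(Add(-331, g), -1)) = Mul(Pow(Add(-331, g), -1), Add(J, g)))
Add(Function('K')(-412, 380), Function('j')(-76)) = Add(Mul(Pow(Add(-331, -412), -1), Add(380, -412)), 1) = Add(Mul(Pow(-743, -1), -32), 1) = Add(Mul(Rational(-1, 743), -32), 1) = Add(Rational(32, 743), 1) = Rational(775, 743)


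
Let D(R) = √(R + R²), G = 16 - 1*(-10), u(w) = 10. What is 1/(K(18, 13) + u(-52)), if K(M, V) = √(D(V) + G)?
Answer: 1/(10 + √(26 + √182)) ≈ 0.061409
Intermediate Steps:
G = 26 (G = 16 + 10 = 26)
K(M, V) = √(26 + √(V*(1 + V))) (K(M, V) = √(√(V*(1 + V)) + 26) = √(26 + √(V*(1 + V))))
1/(K(18, 13) + u(-52)) = 1/(√(26 + √(13*(1 + 13))) + 10) = 1/(√(26 + √(13*14)) + 10) = 1/(√(26 + √182) + 10) = 1/(10 + √(26 + √182))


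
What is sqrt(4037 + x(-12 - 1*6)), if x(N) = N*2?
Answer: sqrt(4001) ≈ 63.253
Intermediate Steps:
x(N) = 2*N
sqrt(4037 + x(-12 - 1*6)) = sqrt(4037 + 2*(-12 - 1*6)) = sqrt(4037 + 2*(-12 - 6)) = sqrt(4037 + 2*(-18)) = sqrt(4037 - 36) = sqrt(4001)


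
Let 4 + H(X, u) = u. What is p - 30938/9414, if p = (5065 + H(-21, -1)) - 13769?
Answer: -41008732/4707 ≈ -8712.3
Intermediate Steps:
H(X, u) = -4 + u
p = -8709 (p = (5065 + (-4 - 1)) - 13769 = (5065 - 5) - 13769 = 5060 - 13769 = -8709)
p - 30938/9414 = -8709 - 30938/9414 = -8709 - 1*15469/4707 = -8709 - 15469/4707 = -41008732/4707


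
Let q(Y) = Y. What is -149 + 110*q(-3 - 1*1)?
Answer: -589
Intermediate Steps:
-149 + 110*q(-3 - 1*1) = -149 + 110*(-3 - 1*1) = -149 + 110*(-3 - 1) = -149 + 110*(-4) = -149 - 440 = -589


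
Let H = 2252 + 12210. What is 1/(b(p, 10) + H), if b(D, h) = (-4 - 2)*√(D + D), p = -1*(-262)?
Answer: 7231/104565290 + 3*√131/52282645 ≈ 6.9810e-5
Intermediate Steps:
H = 14462
p = 262
b(D, h) = -6*√2*√D
1/(b(p, 10) + H) = 1/(-6*√2*√262 + 14462) = 1/(-12*√131 + 14462) = 1/(14462 - 12*√131)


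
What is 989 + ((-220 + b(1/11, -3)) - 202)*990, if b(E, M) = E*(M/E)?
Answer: -419761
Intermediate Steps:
b(E, M) = M
989 + ((-220 + b(1/11, -3)) - 202)*990 = 989 + ((-220 - 3) - 202)*990 = 989 + (-223 - 202)*990 = 989 - 425*990 = 989 - 420750 = -419761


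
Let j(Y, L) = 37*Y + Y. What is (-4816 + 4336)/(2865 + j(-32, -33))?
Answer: -480/1649 ≈ -0.29109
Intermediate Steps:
j(Y, L) = 38*Y
(-4816 + 4336)/(2865 + j(-32, -33)) = (-4816 + 4336)/(2865 + 38*(-32)) = -480/(2865 - 1216) = -480/1649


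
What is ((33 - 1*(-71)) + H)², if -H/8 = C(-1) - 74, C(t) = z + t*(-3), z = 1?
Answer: 440896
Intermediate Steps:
C(t) = 1 - 3*t (C(t) = 1 + t*(-3) = 1 - 3*t)
H = 560 (H = -8*((1 - 3*(-1)) - 74) = -8*((1 + 3) - 74) = -8*(4 - 74) = -8*(-70) = 560)
((33 - 1*(-71)) + H)² = ((33 - 1*(-71)) + 560)² = ((33 + 71) + 560)² = (104 + 560)² = 664² = 440896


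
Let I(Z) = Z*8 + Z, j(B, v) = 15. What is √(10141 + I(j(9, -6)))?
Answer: 2*√2569 ≈ 101.37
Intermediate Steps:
I(Z) = 9*Z (I(Z) = 8*Z + Z = 9*Z)
√(10141 + I(j(9, -6))) = √(10141 + 9*15) = √(10141 + 135) = √10276 = 2*√2569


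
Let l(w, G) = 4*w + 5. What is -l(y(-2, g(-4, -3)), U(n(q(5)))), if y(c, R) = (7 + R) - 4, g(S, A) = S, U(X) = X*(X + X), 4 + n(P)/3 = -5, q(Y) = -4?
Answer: -1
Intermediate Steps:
n(P) = -27 (n(P) = -12 + 3*(-5) = -12 - 15 = -27)
U(X) = 2*X² (U(X) = X*(2*X) = 2*X²)
y(c, R) = 3 + R
l(w, G) = 5 + 4*w
-l(y(-2, g(-4, -3)), U(n(q(5)))) = -(5 + 4*(3 - 4)) = -(5 + 4*(-1)) = -(5 - 4) = -1*1 = -1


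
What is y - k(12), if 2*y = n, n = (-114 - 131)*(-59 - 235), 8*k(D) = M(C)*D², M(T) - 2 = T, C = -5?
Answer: 36069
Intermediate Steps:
M(T) = 2 + T
k(D) = -3*D²/8 (k(D) = ((2 - 5)*D²)/8 = (-3*D²)/8 = -3*D²/8)
n = 72030 (n = -245*(-294) = 72030)
y = 36015 (y = (½)*72030 = 36015)
y - k(12) = 36015 - (-3)*12²/8 = 36015 - (-3)*144/8 = 36015 - 1*(-54) = 36015 + 54 = 36069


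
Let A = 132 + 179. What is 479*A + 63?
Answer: 149032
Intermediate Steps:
A = 311
479*A + 63 = 479*311 + 63 = 148969 + 63 = 149032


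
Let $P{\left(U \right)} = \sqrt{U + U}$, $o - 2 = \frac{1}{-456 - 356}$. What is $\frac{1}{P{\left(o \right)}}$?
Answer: $\frac{\sqrt{658938}}{1623} \approx 0.50015$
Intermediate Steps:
$o = \frac{1623}{812}$ ($o = 2 + \frac{1}{-456 - 356} = 2 + \frac{1}{-812} = 2 - \frac{1}{812} = \frac{1623}{812} \approx 1.9988$)
$P{\left(U \right)} = \sqrt{2} \sqrt{U}$ ($P{\left(U \right)} = \sqrt{2 U} = \sqrt{2} \sqrt{U}$)
$\frac{1}{P{\left(o \right)}} = \frac{1}{\sqrt{2} \sqrt{\frac{1623}{812}}} = \frac{1}{\sqrt{2} \frac{\sqrt{329469}}{406}} = \frac{1}{\frac{1}{406} \sqrt{658938}} = \frac{\sqrt{658938}}{1623}$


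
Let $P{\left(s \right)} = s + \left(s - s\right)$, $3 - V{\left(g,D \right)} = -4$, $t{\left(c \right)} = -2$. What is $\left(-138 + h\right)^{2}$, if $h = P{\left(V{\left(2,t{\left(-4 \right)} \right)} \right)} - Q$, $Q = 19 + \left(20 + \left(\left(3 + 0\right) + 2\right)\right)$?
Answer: $30625$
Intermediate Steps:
$V{\left(g,D \right)} = 7$ ($V{\left(g,D \right)} = 3 - -4 = 3 + 4 = 7$)
$Q = 44$ ($Q = 19 + \left(20 + \left(3 + 2\right)\right) = 19 + \left(20 + 5\right) = 19 + 25 = 44$)
$P{\left(s \right)} = s$ ($P{\left(s \right)} = s + 0 = s$)
$h = -37$ ($h = 7 - 44 = -37$)
$\left(-138 + h\right)^{2} = \left(-138 - 37\right)^{2} = \left(-175\right)^{2} = 30625$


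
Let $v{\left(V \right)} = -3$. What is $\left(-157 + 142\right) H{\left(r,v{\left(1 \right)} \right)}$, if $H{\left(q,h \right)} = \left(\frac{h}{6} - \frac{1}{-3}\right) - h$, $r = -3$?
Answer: $- \frac{85}{2} \approx -42.5$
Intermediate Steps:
$H{\left(q,h \right)} = \frac{1}{3} - \frac{5 h}{6}$ ($H{\left(q,h \right)} = \left(h \frac{1}{6} - - \frac{1}{3}\right) - h = \left(\frac{h}{6} + \frac{1}{3}\right) - h = \left(\frac{1}{3} + \frac{h}{6}\right) - h = \frac{1}{3} - \frac{5 h}{6}$)
$\left(-157 + 142\right) H{\left(r,v{\left(1 \right)} \right)} = \left(-157 + 142\right) \left(\frac{1}{3} - - \frac{5}{2}\right) = - 15 \left(\frac{1}{3} + \frac{5}{2}\right) = \left(-15\right) \frac{17}{6} = - \frac{85}{2}$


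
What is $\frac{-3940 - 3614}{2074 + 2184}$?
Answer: $- \frac{3777}{2129} \approx -1.7741$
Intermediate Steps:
$\frac{-3940 - 3614}{2074 + 2184} = - \frac{7554}{4258} = \left(-7554\right) \frac{1}{4258} = - \frac{3777}{2129}$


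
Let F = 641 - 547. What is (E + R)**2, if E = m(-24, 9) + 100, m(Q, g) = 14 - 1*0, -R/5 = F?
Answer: 126736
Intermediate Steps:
F = 94
R = -470 (R = -5*94 = -470)
m(Q, g) = 14 (m(Q, g) = 14 + 0 = 14)
E = 114 (E = 14 + 100 = 114)
(E + R)**2 = (114 - 470)**2 = (-356)**2 = 126736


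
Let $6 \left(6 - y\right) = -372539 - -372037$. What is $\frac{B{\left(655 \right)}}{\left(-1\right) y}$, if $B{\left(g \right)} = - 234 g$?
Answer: $\frac{459810}{269} \approx 1709.3$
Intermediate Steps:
$y = \frac{269}{3}$ ($y = 6 - \frac{-372539 - -372037}{6} = 6 - \frac{-372539 + 372037}{6} = 6 - - \frac{251}{3} = 6 + \frac{251}{3} = \frac{269}{3} \approx 89.667$)
$\frac{B{\left(655 \right)}}{\left(-1\right) y} = \frac{\left(-234\right) 655}{\left(-1\right) \frac{269}{3}} = - \frac{153270}{- \frac{269}{3}} = \left(-153270\right) \left(- \frac{3}{269}\right) = \frac{459810}{269}$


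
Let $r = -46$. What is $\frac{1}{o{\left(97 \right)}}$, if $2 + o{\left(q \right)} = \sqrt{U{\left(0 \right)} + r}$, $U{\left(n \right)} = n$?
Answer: $- \frac{1}{25} - \frac{i \sqrt{46}}{50} \approx -0.04 - 0.13565 i$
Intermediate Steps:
$o{\left(q \right)} = -2 + i \sqrt{46}$ ($o{\left(q \right)} = -2 + \sqrt{0 - 46} = -2 + \sqrt{-46} = -2 + i \sqrt{46}$)
$\frac{1}{o{\left(97 \right)}} = \frac{1}{-2 + i \sqrt{46}}$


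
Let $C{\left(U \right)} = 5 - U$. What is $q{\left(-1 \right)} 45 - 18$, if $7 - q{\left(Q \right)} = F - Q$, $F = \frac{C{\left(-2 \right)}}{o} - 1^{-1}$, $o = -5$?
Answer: $360$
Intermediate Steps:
$F = - \frac{12}{5}$ ($F = \frac{5 - -2}{-5} - 1^{-1} = \left(5 + 2\right) \left(- \frac{1}{5}\right) - 1 = 7 \left(- \frac{1}{5}\right) - 1 = - \frac{7}{5} - 1 = - \frac{12}{5} \approx -2.4$)
$q{\left(Q \right)} = \frac{47}{5} + Q$ ($q{\left(Q \right)} = 7 - \left(- \frac{12}{5} - Q\right) = 7 + \left(\frac{12}{5} + Q\right) = \frac{47}{5} + Q$)
$q{\left(-1 \right)} 45 - 18 = \left(\frac{47}{5} - 1\right) 45 - 18 = \frac{42}{5} \cdot 45 - 18 = 378 - 18 = 360$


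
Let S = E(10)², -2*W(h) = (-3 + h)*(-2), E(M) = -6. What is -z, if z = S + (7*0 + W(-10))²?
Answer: -205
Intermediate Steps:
W(h) = -3 + h (W(h) = -(-3 + h)*(-2)/2 = -(6 - 2*h)/2 = -3 + h)
S = 36 (S = (-6)² = 36)
z = 205 (z = 36 + (7*0 + (-3 - 10))² = 36 + (0 - 13)² = 36 + (-13)² = 36 + 169 = 205)
-z = -1*205 = -205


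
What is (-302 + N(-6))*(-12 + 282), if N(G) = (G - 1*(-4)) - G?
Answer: -80460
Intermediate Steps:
N(G) = 4 (N(G) = (G + 4) - G = (4 + G) - G = 4)
(-302 + N(-6))*(-12 + 282) = (-302 + 4)*(-12 + 282) = -298*270 = -80460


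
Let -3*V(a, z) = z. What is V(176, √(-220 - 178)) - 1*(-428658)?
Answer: 428658 - I*√398/3 ≈ 4.2866e+5 - 6.65*I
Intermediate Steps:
V(a, z) = -z/3
V(176, √(-220 - 178)) - 1*(-428658) = -√(-220 - 178)/3 - 1*(-428658) = -I*√398/3 + 428658 = 428658 - I*√398/3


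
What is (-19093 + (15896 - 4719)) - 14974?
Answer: -22890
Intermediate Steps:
(-19093 + (15896 - 4719)) - 14974 = (-19093 + 11177) - 14974 = -7916 - 14974 = -22890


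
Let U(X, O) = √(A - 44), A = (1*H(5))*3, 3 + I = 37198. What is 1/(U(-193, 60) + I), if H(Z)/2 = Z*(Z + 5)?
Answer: 1/37211 ≈ 2.6874e-5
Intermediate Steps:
I = 37195 (I = -3 + 37198 = 37195)
H(Z) = 2*Z*(5 + Z) (H(Z) = 2*(Z*(Z + 5)) = 2*(Z*(5 + Z)) = 2*Z*(5 + Z))
A = 300 (A = (1*(2*5*(5 + 5)))*3 = (1*(2*5*10))*3 = (1*100)*3 = 100*3 = 300)
U(X, O) = 16 (U(X, O) = √(300 - 44) = √256 = 16)
1/(U(-193, 60) + I) = 1/(16 + 37195) = 1/37211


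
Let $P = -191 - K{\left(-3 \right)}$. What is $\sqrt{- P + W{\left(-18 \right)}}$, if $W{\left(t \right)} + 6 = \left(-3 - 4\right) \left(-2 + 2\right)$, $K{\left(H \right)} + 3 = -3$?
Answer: $\sqrt{179} \approx 13.379$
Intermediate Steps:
$K{\left(H \right)} = -6$ ($K{\left(H \right)} = -3 - 3 = -6$)
$W{\left(t \right)} = -6$ ($W{\left(t \right)} = -6 + \left(-3 - 4\right) \left(-2 + 2\right) = -6 - 0 = -6 + 0 = -6$)
$P = -185$ ($P = -191 - -6 = -191 + 6 = -185$)
$\sqrt{- P + W{\left(-18 \right)}} = \sqrt{\left(-1\right) \left(-185\right) - 6} = \sqrt{185 - 6} = \sqrt{179}$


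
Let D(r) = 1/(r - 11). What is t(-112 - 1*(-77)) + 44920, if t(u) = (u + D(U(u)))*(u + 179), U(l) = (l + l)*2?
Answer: 6021736/151 ≈ 39879.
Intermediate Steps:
U(l) = 4*l (U(l) = (2*l)*2 = 4*l)
D(r) = 1/(-11 + r)
t(u) = (179 + u)*(u + 1/(-11 + 4*u)) (t(u) = (u + 1/(-11 + 4*u))*(u + 179) = (u + 1/(-11 + 4*u))*(179 + u) = (179 + u)*(u + 1/(-11 + 4*u)))
t(-112 - 1*(-77)) + 44920 = (179 + (-112 - 1*(-77)) + (-112 - 1*(-77))*(-11 + 4*(-112 - 1*(-77)))*(179 + (-112 - 1*(-77))))/(-11 + 4*(-112 - 1*(-77))) + 44920 = (179 + (-112 + 77) + (-112 + 77)*(-11 + 4*(-112 + 77))*(179 + (-112 + 77)))/(-11 + 4*(-112 + 77)) + 44920 = (179 - 35 - 35*(-11 + 4*(-35))*(179 - 35))/(-11 + 4*(-35)) + 44920 = (179 - 35 - 35*(-11 - 140)*144)/(-11 - 140) + 44920 = (179 - 35 - 35*(-151)*144)/(-151) + 44920 = -(179 - 35 + 761040)/151 + 44920 = -1/151*761184 + 44920 = -761184/151 + 44920 = 6021736/151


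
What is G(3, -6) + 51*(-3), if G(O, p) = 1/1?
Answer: -152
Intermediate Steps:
G(O, p) = 1
G(3, -6) + 51*(-3) = 1 + 51*(-3) = 1 - 153 = -152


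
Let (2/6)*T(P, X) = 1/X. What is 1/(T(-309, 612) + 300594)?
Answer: 204/61321177 ≈ 3.3267e-6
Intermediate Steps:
T(P, X) = 3/X
1/(T(-309, 612) + 300594) = 1/(3/612 + 300594) = 1/(3*(1/612) + 300594) = 1/(1/204 + 300594) = 1/(61321177/204) = 204/61321177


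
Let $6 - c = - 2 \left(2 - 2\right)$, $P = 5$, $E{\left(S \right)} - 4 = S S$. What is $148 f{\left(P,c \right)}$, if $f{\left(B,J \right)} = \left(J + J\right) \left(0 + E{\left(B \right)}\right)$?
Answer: $51504$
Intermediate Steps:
$E{\left(S \right)} = 4 + S^{2}$ ($E{\left(S \right)} = 4 + S S = 4 + S^{2}$)
$c = 6$ ($c = 6 - - 2 \left(2 - 2\right) = 6 - \left(-2\right) 0 = 6 - 0 = 6 + 0 = 6$)
$f{\left(B,J \right)} = 2 J \left(4 + B^{2}\right)$ ($f{\left(B,J \right)} = \left(J + J\right) \left(0 + \left(4 + B^{2}\right)\right) = 2 J \left(4 + B^{2}\right)$)
$148 f{\left(P,c \right)} = 148 \cdot 2 \cdot 6 \left(4 + 5^{2}\right) = 148 \cdot 2 \cdot 6 \left(4 + 25\right) = 148 \cdot 2 \cdot 6 \cdot 29 = 148 \cdot 348 = 51504$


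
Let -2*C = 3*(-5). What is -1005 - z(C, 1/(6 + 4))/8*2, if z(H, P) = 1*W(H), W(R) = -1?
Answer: -4019/4 ≈ -1004.8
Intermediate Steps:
C = 15/2 (C = -3*(-5)/2 = -½*(-15) = 15/2 ≈ 7.5000)
z(H, P) = -1 (z(H, P) = 1*(-1) = -1)
-1005 - z(C, 1/(6 + 4))/8*2 = -1005 - (-1/8)*2 = -1005 - (-1*⅛)*2 = -1005 - (-1)*2/8 = -1005 - 1*(-¼) = -1005 + ¼ = -4019/4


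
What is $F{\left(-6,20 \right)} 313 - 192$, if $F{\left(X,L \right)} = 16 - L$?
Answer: $-1444$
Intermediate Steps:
$F{\left(-6,20 \right)} 313 - 192 = \left(16 - 20\right) 313 - 192 = \left(-4\right) 313 - 192 = -1252 - 192 = -1444$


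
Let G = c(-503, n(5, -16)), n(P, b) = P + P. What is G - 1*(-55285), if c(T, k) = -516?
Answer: 54769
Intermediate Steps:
n(P, b) = 2*P
G = -516
G - 1*(-55285) = -516 - 1*(-55285) = -516 + 55285 = 54769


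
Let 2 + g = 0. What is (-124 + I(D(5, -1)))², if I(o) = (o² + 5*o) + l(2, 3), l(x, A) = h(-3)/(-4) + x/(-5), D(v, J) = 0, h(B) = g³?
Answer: 374544/25 ≈ 14982.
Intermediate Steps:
g = -2 (g = -2 + 0 = -2)
h(B) = -8 (h(B) = (-2)³ = -8)
l(x, A) = 2 - x/5 (l(x, A) = -8/(-4) + x/(-5) = -8*(-¼) + x*(-⅕) = 2 - x/5)
I(o) = 8/5 + o² + 5*o (I(o) = (o² + 5*o) + (2 - ⅕*2) = (o² + 5*o) + (2 - ⅖) = (o² + 5*o) + 8/5 = 8/5 + o² + 5*o)
(-124 + I(D(5, -1)))² = (-124 + (8/5 + 0² + 5*0))² = (-124 + (8/5 + 0 + 0))² = (-124 + 8/5)² = (-612/5)² = 374544/25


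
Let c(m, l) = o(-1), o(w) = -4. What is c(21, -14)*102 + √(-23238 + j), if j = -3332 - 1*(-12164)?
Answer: -408 + 49*I*√6 ≈ -408.0 + 120.03*I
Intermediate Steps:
c(m, l) = -4
j = 8832 (j = -3332 + 12164 = 8832)
c(21, -14)*102 + √(-23238 + j) = -4*102 + √(-23238 + 8832) = -408 + √(-14406) = -408 + 49*I*√6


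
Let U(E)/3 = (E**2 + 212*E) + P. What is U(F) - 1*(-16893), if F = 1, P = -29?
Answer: 17445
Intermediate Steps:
U(E) = -87 + 3*E**2 + 636*E (U(E) = 3*((E**2 + 212*E) - 29) = 3*(-29 + E**2 + 212*E) = -87 + 3*E**2 + 636*E)
U(F) - 1*(-16893) = (-87 + 3*1**2 + 636*1) - 1*(-16893) = (-87 + 3*1 + 636) + 16893 = (-87 + 3 + 636) + 16893 = 552 + 16893 = 17445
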